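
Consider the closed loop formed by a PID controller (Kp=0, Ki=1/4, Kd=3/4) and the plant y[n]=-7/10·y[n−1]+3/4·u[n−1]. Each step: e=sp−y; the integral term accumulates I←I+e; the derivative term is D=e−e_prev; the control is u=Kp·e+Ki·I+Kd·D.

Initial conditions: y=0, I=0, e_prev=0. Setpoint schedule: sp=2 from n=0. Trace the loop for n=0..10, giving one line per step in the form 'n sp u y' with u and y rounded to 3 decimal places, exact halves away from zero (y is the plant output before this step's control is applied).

0 2 2.000 0.000
1 2 -0.500 1.500
2 2 3.675 -1.425
3 2 -2.841 3.754
4 2 9.117 -4.759
5 2 -10.505 10.169
6 2 23.813 -14.997
7 2 -34.166 28.358
8 2 65.593 -45.475
9 2 -104.414 81.027
10 2 186.762 -135.030

(exact arithmetic carried between steps; '≈' marks a value shown rounded to 6 d.p. or computed from one; I and e_prev carry over from the previous line; the table rounds u and y to 3 d.p., halves away from zero)
n=0: y=0, sp=2, e=sp−y=2; I=2, D=e−e_prev=2; u=0·2+1/4·2+3/4·2=2; next y=-7/10·0+3/4·2=1.5
n=1: y=1.5, sp=2, e=sp−y=0.5; I=2.5, D=e−e_prev=-1.5; u=0·0.5+1/4·2.5+3/4·(-1.5)=-0.5; next y=-7/10·1.5+3/4·(-0.5)=-1.425
n=2: y=-1.425, sp=2, e=sp−y=3.425; I=5.925, D=e−e_prev=2.925; u=0·3.425+1/4·5.925+3/4·2.925=3.675; next y=-7/10·(-1.425)+3/4·3.675=3.75375
n=3: y=3.75375, sp=2, e=sp−y=-1.75375; I=4.17125, D=e−e_prev=-5.17875; u=0·(-1.75375)+1/4·4.17125+3/4·(-5.17875)=-2.84125; next y=-7/10·3.75375+3/4·(-2.84125)≈-4.758563
n=4: y≈-4.758563, sp=2, e=sp−y≈6.758563; I≈10.929813, D=e−e_prev≈8.512313; u=0·6.758563+1/4·10.929813+3/4·8.512313≈9.116688; next y=-7/10·(-4.758563)+3/4·9.116688≈10.168509
n=5: y≈10.168509, sp=2, e=sp−y≈-8.168509; I≈2.761303, D=e−e_prev≈-14.927072; u=0·(-8.168509)+1/4·2.761303+3/4·(-14.927072)≈-10.504978; next y=-7/10·10.168509+3/4·(-10.504978)≈-14.996690
n=6: y≈-14.996690, sp=2, e=sp−y≈16.996690; I≈19.757993, D=e−e_prev≈25.165200; u=0·16.996690+1/4·19.757993+3/4·25.165200≈23.813398; next y=-7/10·(-14.996690)+3/4·23.813398≈28.357732
n=7: y≈28.357732, sp=2, e=sp−y≈-26.357732; I≈-6.599738, D=e−e_prev≈-43.354422; u=0·(-26.357732)+1/4·(-6.599738)+3/4·(-43.354422)≈-34.165751; next y=-7/10·28.357732+3/4·(-34.165751)≈-45.474725
n=8: y≈-45.474725, sp=2, e=sp−y≈47.474725; I≈40.874987, D=e−e_prev≈73.832457; u=0·47.474725+1/4·40.874987+3/4·73.832457≈65.593089; next y=-7/10·(-45.474725)+3/4·65.593089≈81.027125
n=9: y≈81.027125, sp=2, e=sp−y≈-79.027125; I≈-38.152138, D=e−e_prev≈-126.501850; u=0·(-79.027125)+1/4·(-38.152138)+3/4·(-126.501850)≈-104.414422; next y=-7/10·81.027125+3/4·(-104.414422)≈-135.029804
n=10: y≈-135.029804, sp=2, e=sp−y≈137.029804; I≈98.877666, D=e−e_prev≈216.056928; u=0·137.029804+1/4·98.877666+3/4·216.056928≈186.762113; next y=-7/10·(-135.029804)+3/4·186.762113≈234.592447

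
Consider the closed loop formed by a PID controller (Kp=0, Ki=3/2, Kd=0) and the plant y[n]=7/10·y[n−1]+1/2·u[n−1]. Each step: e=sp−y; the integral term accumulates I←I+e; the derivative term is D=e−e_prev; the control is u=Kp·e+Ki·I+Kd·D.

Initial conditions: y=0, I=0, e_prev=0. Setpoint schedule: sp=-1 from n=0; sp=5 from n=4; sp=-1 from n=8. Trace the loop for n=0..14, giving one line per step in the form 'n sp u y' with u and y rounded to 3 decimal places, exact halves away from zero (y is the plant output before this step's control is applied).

(exact arithmetic carried between steps; '≈' marks a value shown rounded to 6 d.p. or computed from one; I and e_prev carry over from the previous line; the table rounds u and y to 3 d.p., halves away from zero)
n=0: y=0, sp=-1, e=sp−y=-1; I=-1, D=e−e_prev=-1; u=0·(-1)+3/2·(-1)+0·(-1)=-1.5; next y=7/10·0+1/2·(-1.5)=-0.75
n=1: y=-0.75, sp=-1, e=sp−y=-0.25; I=-1.25, D=e−e_prev=0.75; u=0·(-0.25)+3/2·(-1.25)+0·0.75=-1.875; next y=7/10·(-0.75)+1/2·(-1.875)=-1.4625
n=2: y=-1.4625, sp=-1, e=sp−y=0.4625; I=-0.7875, D=e−e_prev=0.7125; u=0·0.4625+3/2·(-0.7875)+0·0.7125=-1.18125; next y=7/10·(-1.4625)+1/2·(-1.18125)=-1.614375
n=3: y=-1.614375, sp=-1, e=sp−y=0.614375; I=-0.173125, D=e−e_prev=0.151875; u=0·0.614375+3/2·(-0.173125)+0·0.151875≈-0.259688; next y=7/10·(-1.614375)+1/2·(-0.259688)≈-1.259906
n=4: y≈-1.259906, sp=5, e=sp−y≈6.259906; I≈6.086781, D=e−e_prev≈5.645531; u=0·6.259906+3/2·6.086781+0·5.645531≈9.130172; next y=7/10·(-1.259906)+1/2·9.130172≈3.683152
n=5: y≈3.683152, sp=5, e=sp−y≈1.316848; I≈7.403630, D=e−e_prev≈-4.943058; u=0·1.316848+3/2·7.403630+0·(-4.943058)≈11.105445; next y=7/10·3.683152+1/2·11.105445≈8.130928
n=6: y≈8.130928, sp=5, e=sp−y≈-3.130928; I≈4.272701, D=e−e_prev≈-4.447777; u=0·(-3.130928)+3/2·4.272701+0·(-4.447777)≈6.409052; next y=7/10·8.130928+1/2·6.409052≈8.896176
n=7: y≈8.896176, sp=5, e=sp−y≈-3.896176; I≈0.376525, D=e−e_prev≈-0.765247; u=0·(-3.896176)+3/2·0.376525+0·(-0.765247)≈0.564788; next y=7/10·8.896176+1/2·0.564788≈6.509717
n=8: y≈6.509717, sp=-1, e=sp−y≈-7.509717; I≈-7.133192, D=e−e_prev≈-3.613541; u=0·(-7.509717)+3/2·(-7.133192)+0·(-3.613541)≈-10.699788; next y=7/10·6.509717+1/2·(-10.699788)≈-0.793092
n=9: y≈-0.793092, sp=-1, e=sp−y≈-0.206908; I≈-7.340100, D=e−e_prev≈7.302809; u=0·(-0.206908)+3/2·(-7.340100)+0·7.302809≈-11.010150; next y=7/10·(-0.793092)+1/2·(-11.010150)≈-6.060239
n=10: y≈-6.060239, sp=-1, e=sp−y≈5.060239; I≈-2.279861, D=e−e_prev≈5.267147; u=0·5.060239+3/2·(-2.279861)+0·5.267147≈-3.419791; next y=7/10·(-6.060239)+1/2·(-3.419791)≈-5.952063
n=11: y≈-5.952063, sp=-1, e=sp−y≈4.952063; I≈2.672202, D=e−e_prev≈-0.108176; u=0·4.952063+3/2·2.672202+0·(-0.108176)≈4.008303; next y=7/10·(-5.952063)+1/2·4.008303≈-2.162292
n=12: y≈-2.162292, sp=-1, e=sp−y≈1.162292; I≈3.834495, D=e−e_prev≈-3.789771; u=0·1.162292+3/2·3.834495+0·(-3.789771)≈5.751742; next y=7/10·(-2.162292)+1/2·5.751742≈1.362266
n=13: y≈1.362266, sp=-1, e=sp−y≈-2.362266; I≈1.472228, D=e−e_prev≈-3.524559; u=0·(-2.362266)+3/2·1.472228+0·(-3.524559)≈2.208343; next y=7/10·1.362266+1/2·2.208343≈2.057758
n=14: y≈2.057758, sp=-1, e=sp−y≈-3.057758; I≈-1.585529, D=e−e_prev≈-0.695491; u=0·(-3.057758)+3/2·(-1.585529)+0·(-0.695491)≈-2.378294; next y=7/10·2.057758+1/2·(-2.378294)≈0.251283

0 -1 -1.500 0.000
1 -1 -1.875 -0.750
2 -1 -1.181 -1.463
3 -1 -0.260 -1.614
4 5 9.130 -1.260
5 5 11.105 3.683
6 5 6.409 8.131
7 5 0.565 8.896
8 -1 -10.700 6.510
9 -1 -11.010 -0.793
10 -1 -3.420 -6.060
11 -1 4.008 -5.952
12 -1 5.752 -2.162
13 -1 2.208 1.362
14 -1 -2.378 2.058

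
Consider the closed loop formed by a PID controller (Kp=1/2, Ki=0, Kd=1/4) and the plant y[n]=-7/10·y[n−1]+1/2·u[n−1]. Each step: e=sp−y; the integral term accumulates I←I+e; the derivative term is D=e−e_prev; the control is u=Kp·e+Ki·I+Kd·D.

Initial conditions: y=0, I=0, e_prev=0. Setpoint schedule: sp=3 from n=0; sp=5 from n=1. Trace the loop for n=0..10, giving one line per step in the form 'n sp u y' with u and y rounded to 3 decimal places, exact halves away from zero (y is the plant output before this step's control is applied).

(exact arithmetic carried between steps; '≈' marks a value shown rounded to 6 d.p. or computed from one; I and e_prev carry over from the previous line; the table rounds u and y to 3 d.p., halves away from zero)
n=0: y=0, sp=3, e=sp−y=3; I=3, D=e−e_prev=3; u=1/2·3+0·3+1/4·3=2.25; next y=-7/10·0+1/2·2.25=1.125
n=1: y=1.125, sp=5, e=sp−y=3.875; I=6.875, D=e−e_prev=0.875; u=1/2·3.875+0·6.875+1/4·0.875=2.15625; next y=-7/10·1.125+1/2·2.15625=0.290625
n=2: y=0.290625, sp=5, e=sp−y=4.709375; I=11.584375, D=e−e_prev=0.834375; u=1/2·4.709375+0·11.584375+1/4·0.834375≈2.563281; next y=-7/10·0.290625+1/2·2.563281≈1.078203
n=3: y≈1.078203, sp=5, e=sp−y≈3.921797; I≈15.506172, D=e−e_prev≈-0.787578; u=1/2·3.921797+0·15.506172+1/4·(-0.787578)≈1.764004; next y=-7/10·1.078203+1/2·1.764004≈0.127260
n=4: y≈0.127260, sp=5, e=sp−y≈4.872740; I≈20.378912, D=e−e_prev≈0.950943; u=1/2·4.872740+0·20.378912+1/4·0.950943≈2.674106; next y=-7/10·0.127260+1/2·2.674106≈1.247971
n=5: y≈1.247971, sp=5, e=sp−y≈3.752029; I≈24.130941, D=e−e_prev≈-1.120711; u=1/2·3.752029+0·24.130941+1/4·(-1.120711)≈1.595837; next y=-7/10·1.247971+1/2·1.595837≈-0.075662
n=6: y≈-0.075662, sp=5, e=sp−y≈5.075662; I≈29.206602, D=e−e_prev≈1.323633; u=1/2·5.075662+0·29.206602+1/4·1.323633≈2.868739; next y=-7/10·(-0.075662)+1/2·2.868739≈1.487333
n=7: y≈1.487333, sp=5, e=sp−y≈3.512667; I≈32.719270, D=e−e_prev≈-1.562994; u=1/2·3.512667+0·32.719270+1/4·(-1.562994)≈1.365585; next y=-7/10·1.487333+1/2·1.365585≈-0.358340
n=8: y≈-0.358340, sp=5, e=sp−y≈5.358340; I≈38.077610, D=e−e_prev≈1.845673; u=1/2·5.358340+0·38.077610+1/4·1.845673≈3.140588; next y=-7/10·(-0.358340)+1/2·3.140588≈1.821132
n=9: y≈1.821132, sp=5, e=sp−y≈3.178868; I≈41.256478, D=e−e_prev≈-2.179472; u=1/2·3.178868+0·41.256478+1/4·(-2.179472)≈1.044566; next y=-7/10·1.821132+1/2·1.044566≈-0.752510
n=10: y≈-0.752510, sp=5, e=sp−y≈5.752510; I≈47.008988, D=e−e_prev≈2.573642; u=1/2·5.752510+0·47.008988+1/4·2.573642≈3.519665; next y=-7/10·(-0.752510)+1/2·3.519665≈2.286589

0 3 2.250 0.000
1 5 2.156 1.125
2 5 2.563 0.291
3 5 1.764 1.078
4 5 2.674 0.127
5 5 1.596 1.248
6 5 2.869 -0.076
7 5 1.366 1.487
8 5 3.141 -0.358
9 5 1.045 1.821
10 5 3.520 -0.753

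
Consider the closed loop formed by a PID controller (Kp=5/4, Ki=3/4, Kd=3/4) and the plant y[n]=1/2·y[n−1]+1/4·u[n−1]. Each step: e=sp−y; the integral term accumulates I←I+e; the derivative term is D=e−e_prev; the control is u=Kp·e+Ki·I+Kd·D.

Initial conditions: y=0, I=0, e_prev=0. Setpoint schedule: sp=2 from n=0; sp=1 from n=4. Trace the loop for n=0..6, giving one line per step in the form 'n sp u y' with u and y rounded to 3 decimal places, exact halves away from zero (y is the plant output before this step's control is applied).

(exact arithmetic carried between steps; '≈' marks a value shown rounded to 6 d.p. or computed from one; I and e_prev carry over from the previous line; the table rounds u and y to 3 d.p., halves away from zero)
n=0: y=0, sp=2, e=sp−y=2; I=2, D=e−e_prev=2; u=5/4·2+3/4·2+3/4·2=5.5; next y=1/2·0+1/4·5.5=1.375
n=1: y=1.375, sp=2, e=sp−y=0.625; I=2.625, D=e−e_prev=-1.375; u=5/4·0.625+3/4·2.625+3/4·(-1.375)=1.71875; next y=1/2·1.375+1/4·1.71875≈1.117188
n=2: y≈1.117188, sp=2, e=sp−y≈0.882813; I≈3.507813, D=e−e_prev≈0.257813; u=5/4·0.882813+3/4·3.507813+3/4·0.257813≈3.927734; next y=1/2·1.117188+1/4·3.927734≈1.540527
n=3: y≈1.540527, sp=2, e=sp−y≈0.459473; I≈3.967285, D=e−e_prev≈-0.423340; u=5/4·0.459473+3/4·3.967285+3/4·(-0.423340)≈3.232300; next y=1/2·1.540527+1/4·3.232300≈1.578339
n=4: y≈1.578339, sp=1, e=sp−y≈-0.578339; I≈3.388947, D=e−e_prev≈-1.037811; u=5/4·(-0.578339)+3/4·3.388947+3/4·(-1.037811)≈1.040428; next y=1/2·1.578339+1/4·1.040428≈1.049276
n=5: y≈1.049276, sp=1, e=sp−y≈-0.049276; I≈3.339670, D=e−e_prev≈0.529062; u=5/4·(-0.049276)+3/4·3.339670+3/4·0.529062≈2.839954; next y=1/2·1.049276+1/4·2.839954≈1.234627
n=6: y≈1.234627, sp=1, e=sp−y≈-0.234627; I≈3.105044, D=e−e_prev≈-0.185350; u=5/4·(-0.234627)+3/4·3.105044+3/4·(-0.185350)≈1.896487; next y=1/2·1.234627+1/4·1.896487≈1.091435

0 2 5.500 0.000
1 2 1.719 1.375
2 2 3.928 1.117
3 2 3.232 1.541
4 1 1.040 1.578
5 1 2.840 1.049
6 1 1.896 1.235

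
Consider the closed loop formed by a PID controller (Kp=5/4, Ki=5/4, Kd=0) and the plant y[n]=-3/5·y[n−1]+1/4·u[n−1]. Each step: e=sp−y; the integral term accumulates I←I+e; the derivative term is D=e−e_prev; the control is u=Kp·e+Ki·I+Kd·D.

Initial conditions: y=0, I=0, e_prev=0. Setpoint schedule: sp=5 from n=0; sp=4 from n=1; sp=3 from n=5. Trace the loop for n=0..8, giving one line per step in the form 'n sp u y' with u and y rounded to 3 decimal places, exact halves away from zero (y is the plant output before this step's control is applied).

0 5 12.500 0.000
1 4 8.438 3.125
2 4 16.758 0.234
3 4 11.929 4.049
4 4 20.608 0.553
5 3 11.748 4.820
6 3 21.411 0.045
7 3 11.903 5.326
8 3 22.859 -0.220

(exact arithmetic carried between steps; '≈' marks a value shown rounded to 6 d.p. or computed from one; I and e_prev carry over from the previous line; the table rounds u and y to 3 d.p., halves away from zero)
n=0: y=0, sp=5, e=sp−y=5; I=5, D=e−e_prev=5; u=5/4·5+5/4·5+0·5=12.5; next y=-3/5·0+1/4·12.5=3.125
n=1: y=3.125, sp=4, e=sp−y=0.875; I=5.875, D=e−e_prev=-4.125; u=5/4·0.875+5/4·5.875+0·(-4.125)=8.4375; next y=-3/5·3.125+1/4·8.4375=0.234375
n=2: y=0.234375, sp=4, e=sp−y=3.765625; I=9.640625, D=e−e_prev=2.890625; u=5/4·3.765625+5/4·9.640625+0·2.890625≈16.757813; next y=-3/5·0.234375+1/4·16.757813≈4.048828
n=3: y≈4.048828, sp=4, e=sp−y≈-0.048828; I≈9.591797, D=e−e_prev≈-3.814453; u=5/4·(-0.048828)+5/4·9.591797+0·(-3.814453)≈11.928711; next y=-3/5·4.048828+1/4·11.928711≈0.552881
n=4: y≈0.552881, sp=4, e=sp−y≈3.447119; I≈13.038916, D=e−e_prev≈3.495947; u=5/4·3.447119+5/4·13.038916+0·3.495947≈20.607544; next y=-3/5·0.552881+1/4·20.607544≈4.820157
n=5: y≈4.820157, sp=3, e=sp−y≈-1.820157; I≈11.218759, D=e−e_prev≈-5.267277; u=5/4·(-1.820157)+5/4·11.218759+0·(-5.267277)≈11.748251; next y=-3/5·4.820157+1/4·11.748251≈0.044968
n=6: y≈0.044968, sp=3, e=sp−y≈2.955032; I≈14.173790, D=e−e_prev≈4.775189; u=5/4·2.955032+5/4·14.173790+0·4.775189≈21.411027; next y=-3/5·0.044968+1/4·21.411027≈5.325776
n=7: y≈5.325776, sp=3, e=sp−y≈-2.325776; I≈11.848014, D=e−e_prev≈-5.280807; u=5/4·(-2.325776)+5/4·11.848014+0·(-5.280807)≈11.902798; next y=-3/5·5.325776+1/4·11.902798≈-0.219766
n=8: y≈-0.219766, sp=3, e=sp−y≈3.219766; I≈15.067780, D=e−e_prev≈5.545542; u=5/4·3.219766+5/4·15.067780+0·5.545542≈22.859433; next y=-3/5·(-0.219766)+1/4·22.859433≈5.846718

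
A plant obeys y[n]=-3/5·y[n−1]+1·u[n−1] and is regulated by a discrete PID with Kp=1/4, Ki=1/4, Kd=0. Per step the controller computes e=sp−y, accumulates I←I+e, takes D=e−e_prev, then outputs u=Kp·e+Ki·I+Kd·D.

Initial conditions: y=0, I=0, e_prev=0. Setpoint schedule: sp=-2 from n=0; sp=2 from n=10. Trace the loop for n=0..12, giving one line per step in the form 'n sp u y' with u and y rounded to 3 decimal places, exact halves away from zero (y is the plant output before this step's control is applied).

0 -2 -1.000 0.000
1 -2 -1.000 -1.000
2 -2 -1.550 -0.400
3 -2 -1.495 -1.310
4 -2 -1.968 -0.709
5 -2 -1.874 -1.543
6 -2 -2.285 -0.948
7 -2 -2.164 -1.716
8 -2 -2.526 -1.134
9 -2 -2.387 -1.845
10 2 -0.709 -1.280
11 2 -0.558 0.059
12 2 0.254 -0.594

(exact arithmetic carried between steps; '≈' marks a value shown rounded to 6 d.p. or computed from one; I and e_prev carry over from the previous line; the table rounds u and y to 3 d.p., halves away from zero)
n=0: y=0, sp=-2, e=sp−y=-2; I=-2, D=e−e_prev=-2; u=1/4·(-2)+1/4·(-2)+0·(-2)=-1; next y=-3/5·0+1·(-1)=-1
n=1: y=-1, sp=-2, e=sp−y=-1; I=-3, D=e−e_prev=1; u=1/4·(-1)+1/4·(-3)+0·1=-1; next y=-3/5·(-1)+1·(-1)=-0.4
n=2: y=-0.4, sp=-2, e=sp−y=-1.6; I=-4.6, D=e−e_prev=-0.6; u=1/4·(-1.6)+1/4·(-4.6)+0·(-0.6)=-1.55; next y=-3/5·(-0.4)+1·(-1.55)=-1.31
n=3: y=-1.31, sp=-2, e=sp−y=-0.69; I=-5.29, D=e−e_prev=0.91; u=1/4·(-0.69)+1/4·(-5.29)+0·0.91=-1.495; next y=-3/5·(-1.31)+1·(-1.495)=-0.709
n=4: y=-0.709, sp=-2, e=sp−y=-1.291; I=-6.581, D=e−e_prev=-0.601; u=1/4·(-1.291)+1/4·(-6.581)+0·(-0.601)=-1.968; next y=-3/5·(-0.709)+1·(-1.968)=-1.5426
n=5: y=-1.5426, sp=-2, e=sp−y=-0.4574; I=-7.0384, D=e−e_prev=0.8336; u=1/4·(-0.4574)+1/4·(-7.0384)+0·0.8336=-1.87395; next y=-3/5·(-1.5426)+1·(-1.87395)=-0.94839
n=6: y=-0.94839, sp=-2, e=sp−y=-1.05161; I=-8.09001, D=e−e_prev=-0.59421; u=1/4·(-1.05161)+1/4·(-8.09001)+0·(-0.59421)=-2.285405; next y=-3/5·(-0.94839)+1·(-2.285405)=-1.716371
n=7: y=-1.716371, sp=-2, e=sp−y=-0.283629; I=-8.373639, D=e−e_prev=0.767981; u=1/4·(-0.283629)+1/4·(-8.373639)+0·0.767981=-2.164317; next y=-3/5·(-1.716371)+1·(-2.164317)≈-1.134494
n=8: y≈-1.134494, sp=-2, e=sp−y≈-0.865506; I≈-9.239145, D=e−e_prev≈-0.581877; u=1/4·(-0.865506)+1/4·(-9.239145)+0·(-0.581877)≈-2.526163; next y=-3/5·(-1.134494)+1·(-2.526163)≈-1.845466
n=9: y≈-1.845466, sp=-2, e=sp−y≈-0.154534; I≈-9.393679, D=e−e_prev≈0.710972; u=1/4·(-0.154534)+1/4·(-9.393679)+0·0.710972≈-2.387053; next y=-3/5·(-1.845466)+1·(-2.387053)≈-1.279774
n=10: y≈-1.279774, sp=2, e=sp−y≈3.279774; I≈-6.113905, D=e−e_prev≈3.434308; u=1/4·3.279774+1/4·(-6.113905)+0·3.434308≈-0.708533; next y=-3/5·(-1.279774)+1·(-0.708533)≈0.059331
n=11: y≈0.059331, sp=2, e=sp−y≈1.940669; I≈-4.173236, D=e−e_prev≈-1.339105; u=1/4·1.940669+1/4·(-4.173236)+0·(-1.339105)≈-0.558142; next y=-3/5·0.059331+1·(-0.558142)≈-0.593741
n=12: y≈-0.593741, sp=2, e=sp−y≈2.593741; I≈-1.579496, D=e−e_prev≈0.653072; u=1/4·2.593741+1/4·(-1.579496)+0·0.653072≈0.253561; next y=-3/5·(-0.593741)+1·0.253561≈0.609806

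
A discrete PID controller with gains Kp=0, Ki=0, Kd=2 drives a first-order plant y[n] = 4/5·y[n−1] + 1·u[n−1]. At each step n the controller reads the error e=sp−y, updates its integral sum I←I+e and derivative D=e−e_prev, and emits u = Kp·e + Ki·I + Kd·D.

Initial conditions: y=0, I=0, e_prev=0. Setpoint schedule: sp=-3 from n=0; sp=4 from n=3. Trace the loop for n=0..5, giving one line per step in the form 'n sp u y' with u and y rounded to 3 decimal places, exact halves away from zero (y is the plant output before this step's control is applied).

0 -3 -6.000 0.000
1 -3 12.000 -6.000
2 -3 -26.400 7.200
3 4 69.680 -20.640
4 4 -147.616 53.168
5 4 316.499 -105.082

(exact arithmetic carried between steps; '≈' marks a value shown rounded to 6 d.p. or computed from one; I and e_prev carry over from the previous line; the table rounds u and y to 3 d.p., halves away from zero)
n=0: y=0, sp=-3, e=sp−y=-3; I=-3, D=e−e_prev=-3; u=0·(-3)+0·(-3)+2·(-3)=-6; next y=4/5·0+1·(-6)=-6
n=1: y=-6, sp=-3, e=sp−y=3; I=0, D=e−e_prev=6; u=0·3+0·0+2·6=12; next y=4/5·(-6)+1·12=7.2
n=2: y=7.2, sp=-3, e=sp−y=-10.2; I=-10.2, D=e−e_prev=-13.2; u=0·(-10.2)+0·(-10.2)+2·(-13.2)=-26.4; next y=4/5·7.2+1·(-26.4)=-20.64
n=3: y=-20.64, sp=4, e=sp−y=24.64; I=14.44, D=e−e_prev=34.84; u=0·24.64+0·14.44+2·34.84=69.68; next y=4/5·(-20.64)+1·69.68=53.168
n=4: y=53.168, sp=4, e=sp−y=-49.168; I=-34.728, D=e−e_prev=-73.808; u=0·(-49.168)+0·(-34.728)+2·(-73.808)=-147.616; next y=4/5·53.168+1·(-147.616)=-105.0816
n=5: y=-105.0816, sp=4, e=sp−y=109.0816; I=74.3536, D=e−e_prev=158.2496; u=0·109.0816+0·74.3536+2·158.2496=316.4992; next y=4/5·(-105.0816)+1·316.4992=232.43392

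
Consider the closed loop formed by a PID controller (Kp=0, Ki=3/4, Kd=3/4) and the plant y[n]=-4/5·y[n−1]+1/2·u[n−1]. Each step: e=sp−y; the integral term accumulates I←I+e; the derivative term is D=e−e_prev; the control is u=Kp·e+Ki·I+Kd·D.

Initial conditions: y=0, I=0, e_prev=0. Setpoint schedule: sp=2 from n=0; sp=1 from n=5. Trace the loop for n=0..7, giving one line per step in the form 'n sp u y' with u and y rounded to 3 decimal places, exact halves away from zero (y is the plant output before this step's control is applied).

(exact arithmetic carried between steps; '≈' marks a value shown rounded to 6 d.p. or computed from one; I and e_prev carry over from the previous line; the table rounds u and y to 3 d.p., halves away from zero)
n=0: y=0, sp=2, e=sp−y=2; I=2, D=e−e_prev=2; u=0·2+3/4·2+3/4·2=3; next y=-4/5·0+1/2·3=1.5
n=1: y=1.5, sp=2, e=sp−y=0.5; I=2.5, D=e−e_prev=-1.5; u=0·0.5+3/4·2.5+3/4·(-1.5)=0.75; next y=-4/5·1.5+1/2·0.75=-0.825
n=2: y=-0.825, sp=2, e=sp−y=2.825; I=5.325, D=e−e_prev=2.325; u=0·2.825+3/4·5.325+3/4·2.325=5.7375; next y=-4/5·(-0.825)+1/2·5.7375=3.52875
n=3: y=3.52875, sp=2, e=sp−y=-1.52875; I=3.79625, D=e−e_prev=-4.35375; u=0·(-1.52875)+3/4·3.79625+3/4·(-4.35375)=-0.418125; next y=-4/5·3.52875+1/2·(-0.418125)≈-3.032063
n=4: y≈-3.032063, sp=2, e=sp−y≈5.032063; I≈8.828313, D=e−e_prev≈6.560813; u=0·5.032063+3/4·8.828313+3/4·6.560813≈11.541844; next y=-4/5·(-3.032063)+1/2·11.541844≈8.196572
n=5: y≈8.196572, sp=1, e=sp−y≈-7.196572; I≈1.631741, D=e−e_prev≈-12.228634; u=0·(-7.196572)+3/4·1.631741+3/4·(-12.228634)≈-7.947670; next y=-4/5·8.196572+1/2·(-7.947670)≈-10.531093
n=6: y≈-10.531093, sp=1, e=sp−y≈11.531093; I≈13.162833, D=e−e_prev≈18.727665; u=0·11.531093+3/4·13.162833+3/4·18.727665≈23.917873; next y=-4/5·(-10.531093)+1/2·23.917873≈20.383811
n=7: y≈20.383811, sp=1, e=sp−y≈-19.383811; I≈-6.220978, D=e−e_prev≈-30.914903; u=0·(-19.383811)+3/4·(-6.220978)+3/4·(-30.914903)≈-27.851911; next y=-4/5·20.383811+1/2·(-27.851911)≈-30.233004

0 2 3.000 0.000
1 2 0.750 1.500
2 2 5.738 -0.825
3 2 -0.418 3.529
4 2 11.542 -3.032
5 1 -7.948 8.197
6 1 23.918 -10.531
7 1 -27.852 20.384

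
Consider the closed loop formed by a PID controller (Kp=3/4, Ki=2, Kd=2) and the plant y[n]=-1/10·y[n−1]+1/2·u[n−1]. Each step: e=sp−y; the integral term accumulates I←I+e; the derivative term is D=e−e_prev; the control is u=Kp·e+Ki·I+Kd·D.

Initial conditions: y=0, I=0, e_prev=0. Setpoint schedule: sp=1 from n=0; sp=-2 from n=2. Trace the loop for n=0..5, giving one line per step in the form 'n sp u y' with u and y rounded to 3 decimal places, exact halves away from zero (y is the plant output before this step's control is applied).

0 1 4.750 0.000
1 1 -6.531 2.375
2 -2 9.140 -3.503
3 -2 -33.621 4.920
4 -2 74.944 -17.303
5 -2 -207.294 39.202

(exact arithmetic carried between steps; '≈' marks a value shown rounded to 6 d.p. or computed from one; I and e_prev carry over from the previous line; the table rounds u and y to 3 d.p., halves away from zero)
n=0: y=0, sp=1, e=sp−y=1; I=1, D=e−e_prev=1; u=3/4·1+2·1+2·1=4.75; next y=-1/10·0+1/2·4.75=2.375
n=1: y=2.375, sp=1, e=sp−y=-1.375; I=-0.375, D=e−e_prev=-2.375; u=3/4·(-1.375)+2·(-0.375)+2·(-2.375)=-6.53125; next y=-1/10·2.375+1/2·(-6.53125)=-3.503125
n=2: y=-3.503125, sp=-2, e=sp−y=1.503125; I=1.128125, D=e−e_prev=2.878125; u=3/4·1.503125+2·1.128125+2·2.878125≈9.139844; next y=-1/10·(-3.503125)+1/2·9.139844≈4.920234
n=3: y≈4.920234, sp=-2, e=sp−y≈-6.920234; I≈-5.792109, D=e−e_prev≈-8.423359; u=3/4·(-6.920234)+2·(-5.792109)+2·(-8.423359)≈-33.621113; next y=-1/10·4.920234+1/2·(-33.621113)≈-17.302580
n=4: y≈-17.302580, sp=-2, e=sp−y≈15.302580; I≈9.510471, D=e−e_prev≈22.222814; u=3/4·15.302580+2·9.510471+2·22.222814≈74.943505; next y=-1/10·(-17.302580)+1/2·74.943505≈39.202011
n=5: y≈39.202011, sp=-2, e=sp−y≈-41.202011; I≈-31.691540, D=e−e_prev≈-56.504591; u=3/4·(-41.202011)+2·(-31.691540)+2·(-56.504591)≈-207.293770; next y=-1/10·39.202011+1/2·(-207.293770)≈-107.567086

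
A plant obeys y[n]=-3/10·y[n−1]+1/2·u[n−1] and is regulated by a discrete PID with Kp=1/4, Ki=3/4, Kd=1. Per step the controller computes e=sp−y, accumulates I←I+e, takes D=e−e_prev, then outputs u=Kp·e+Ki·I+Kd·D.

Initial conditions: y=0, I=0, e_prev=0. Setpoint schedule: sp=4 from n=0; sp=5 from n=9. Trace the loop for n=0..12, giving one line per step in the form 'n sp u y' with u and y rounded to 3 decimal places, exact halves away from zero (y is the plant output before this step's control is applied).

0 4 8.000 0.000
1 4 -1.000 4.000
2 4 14.400 -1.700
3 4 -5.845 7.710
4 4 26.674 -5.236
5 4 -19.631 14.907
6 4 50.722 -14.288
7 4 -52.628 29.647
8 4 101.782 -35.208
9 5 -124.990 61.453
10 5 213.100 -80.931
11 5 -288.357 130.829
12 5 457.545 -183.427

(exact arithmetic carried between steps; '≈' marks a value shown rounded to 6 d.p. or computed from one; I and e_prev carry over from the previous line; the table rounds u and y to 3 d.p., halves away from zero)
n=0: y=0, sp=4, e=sp−y=4; I=4, D=e−e_prev=4; u=1/4·4+3/4·4+1·4=8; next y=-3/10·0+1/2·8=4
n=1: y=4, sp=4, e=sp−y=0; I=4, D=e−e_prev=-4; u=1/4·0+3/4·4+1·(-4)=-1; next y=-3/10·4+1/2·(-1)=-1.7
n=2: y=-1.7, sp=4, e=sp−y=5.7; I=9.7, D=e−e_prev=5.7; u=1/4·5.7+3/4·9.7+1·5.7=14.4; next y=-3/10·(-1.7)+1/2·14.4=7.71
n=3: y=7.71, sp=4, e=sp−y=-3.71; I=5.99, D=e−e_prev=-9.41; u=1/4·(-3.71)+3/4·5.99+1·(-9.41)=-5.845; next y=-3/10·7.71+1/2·(-5.845)=-5.2355
n=4: y=-5.2355, sp=4, e=sp−y=9.2355; I=15.2255, D=e−e_prev=12.9455; u=1/4·9.2355+3/4·15.2255+1·12.9455=26.6735; next y=-3/10·(-5.2355)+1/2·26.6735=14.9074
n=5: y=14.9074, sp=4, e=sp−y=-10.9074; I=4.3181, D=e−e_prev=-20.1429; u=1/4·(-10.9074)+3/4·4.3181+1·(-20.1429)=-19.631175; next y=-3/10·14.9074+1/2·(-19.631175)≈-14.287808
n=6: y≈-14.287808, sp=4, e=sp−y≈18.287808; I≈22.605908, D=e−e_prev≈29.195208; u=1/4·18.287808+3/4·22.605908+1·29.195208≈50.72159; next y=-3/10·(-14.287808)+1/2·50.72159≈29.647137
n=7: y≈29.647137, sp=4, e=sp−y≈-25.647137; I≈-3.041230, D=e−e_prev≈-43.934945; u=1/4·(-25.647137)+3/4·(-3.041230)+1·(-43.934945)≈-52.627651; next y=-3/10·29.647137+1/2·(-52.627651)≈-35.207967
n=8: y≈-35.207967, sp=4, e=sp−y≈39.207967; I≈36.166737, D=e−e_prev≈64.855104; u=1/4·39.207967+3/4·36.166737+1·64.855104≈101.782149; next y=-3/10·(-35.207967)+1/2·101.782149≈61.453464
n=9: y≈61.453464, sp=5, e=sp−y≈-56.453464; I≈-20.286727, D=e−e_prev≈-95.661431; u=1/4·(-56.453464)+3/4·(-20.286727)+1·(-95.661431)≈-124.989843; next y=-3/10·61.453464+1/2·(-124.989843)≈-80.930961
n=10: y≈-80.930961, sp=5, e=sp−y≈85.930961; I≈65.644233, D=e−e_prev≈142.384425; u=1/4·85.930961+3/4·65.644233+1·142.384425≈213.100340; next y=-3/10·(-80.930961)+1/2·213.100340≈130.829458
n=11: y≈130.829458, sp=5, e=sp−y≈-125.829458; I≈-60.185225, D=e−e_prev≈-211.760419; u=1/4·(-125.829458)+3/4·(-60.185225)+1·(-211.760419)≈-288.356702; next y=-3/10·130.829458+1/2·(-288.356702)≈-183.427189
n=12: y≈-183.427189, sp=5, e=sp−y≈188.427189; I≈128.241964, D=e−e_prev≈314.256647; u=1/4·188.427189+3/4·128.241964+1·314.256647≈457.544917; next y=-3/10·(-183.427189)+1/2·457.544917≈283.800615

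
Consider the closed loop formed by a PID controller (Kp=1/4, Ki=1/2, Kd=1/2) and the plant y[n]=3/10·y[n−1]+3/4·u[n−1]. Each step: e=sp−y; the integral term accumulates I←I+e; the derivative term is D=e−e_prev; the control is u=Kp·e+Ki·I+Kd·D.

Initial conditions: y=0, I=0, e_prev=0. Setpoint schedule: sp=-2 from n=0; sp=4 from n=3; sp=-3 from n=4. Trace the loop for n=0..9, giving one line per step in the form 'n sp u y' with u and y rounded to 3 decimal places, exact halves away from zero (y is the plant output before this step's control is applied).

(exact arithmetic carried between steps; '≈' marks a value shown rounded to 6 d.p. or computed from one; I and e_prev carry over from the previous line; the table rounds u and y to 3 d.p., halves away from zero)
n=0: y=0, sp=-2, e=sp−y=-2; I=-2, D=e−e_prev=-2; u=1/4·(-2)+1/2·(-2)+1/2·(-2)=-2.5; next y=3/10·0+3/4·(-2.5)=-1.875
n=1: y=-1.875, sp=-2, e=sp−y=-0.125; I=-2.125, D=e−e_prev=1.875; u=1/4·(-0.125)+1/2·(-2.125)+1/2·1.875=-0.15625; next y=3/10·(-1.875)+3/4·(-0.15625)≈-0.679688
n=2: y≈-0.679688, sp=-2, e=sp−y≈-1.320313; I≈-3.445313, D=e−e_prev≈-1.195313; u=1/4·(-1.320313)+1/2·(-3.445313)+1/2·(-1.195313)≈-2.650391; next y=3/10·(-0.679688)+3/4·(-2.650391)≈-2.191699
n=3: y≈-2.191699, sp=4, e=sp−y≈6.191699; I≈2.746387, D=e−e_prev≈7.512012; u=1/4·6.191699+1/2·2.746387+1/2·7.512012≈6.677124; next y=3/10·(-2.191699)+3/4·6.677124≈4.350333
n=4: y≈4.350333, sp=-3, e=sp−y≈-7.350333; I≈-4.603947, D=e−e_prev≈-13.542032; u=1/4·(-7.350333)+1/2·(-4.603947)+1/2·(-13.542032)≈-10.910573; next y=3/10·4.350333+3/4·(-10.910573)≈-6.877830
n=5: y≈-6.877830, sp=-3, e=sp−y≈3.877830; I≈-0.726117, D=e−e_prev≈11.228163; u=1/4·3.877830+1/2·(-0.726117)+1/2·11.228163≈6.220480; next y=3/10·(-6.877830)+3/4·6.220480≈2.602011
n=6: y≈2.602011, sp=-3, e=sp−y≈-5.602011; I≈-6.328128, D=e−e_prev≈-9.479841; u=1/4·(-5.602011)+1/2·(-6.328128)+1/2·(-9.479841)≈-9.304488; next y=3/10·2.602011+3/4·(-9.304488)≈-6.197762
n=7: y≈-6.197762, sp=-3, e=sp−y≈3.197762; I≈-3.130366, D=e−e_prev≈8.799774; u=1/4·3.197762+1/2·(-3.130366)+1/2·8.799774≈3.634144; next y=3/10·(-6.197762)+3/4·3.634144≈0.866280
n=8: y≈0.866280, sp=-3, e=sp−y≈-3.866280; I≈-6.996646, D=e−e_prev≈-7.064042; u=1/4·(-3.866280)+1/2·(-6.996646)+1/2·(-7.064042)≈-7.996914; next y=3/10·0.866280+3/4·(-7.996914)≈-5.737801
n=9: y≈-5.737801, sp=-3, e=sp−y≈2.737801; I≈-4.258844, D=e−e_prev≈6.604081; u=1/4·2.737801+1/2·(-4.258844)+1/2·6.604081≈1.857069; next y=3/10·(-5.737801)+3/4·1.857069≈-0.328539

0 -2 -2.500 0.000
1 -2 -0.156 -1.875
2 -2 -2.650 -0.680
3 4 6.677 -2.192
4 -3 -10.911 4.350
5 -3 6.220 -6.878
6 -3 -9.304 2.602
7 -3 3.634 -6.198
8 -3 -7.997 0.866
9 -3 1.857 -5.738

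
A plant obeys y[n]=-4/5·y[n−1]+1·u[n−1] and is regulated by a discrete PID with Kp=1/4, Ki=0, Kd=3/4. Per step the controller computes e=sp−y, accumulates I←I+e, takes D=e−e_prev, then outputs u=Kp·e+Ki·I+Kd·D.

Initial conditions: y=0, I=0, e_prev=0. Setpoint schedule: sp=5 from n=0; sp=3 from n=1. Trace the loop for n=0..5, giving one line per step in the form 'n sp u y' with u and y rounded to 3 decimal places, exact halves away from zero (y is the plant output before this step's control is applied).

(exact arithmetic carried between steps; '≈' marks a value shown rounded to 6 d.p. or computed from one; I and e_prev carry over from the previous line; the table rounds u and y to 3 d.p., halves away from zero)
n=0: y=0, sp=5, e=sp−y=5; I=5, D=e−e_prev=5; u=1/4·5+0·5+3/4·5=5; next y=-4/5·0+1·5=5
n=1: y=5, sp=3, e=sp−y=-2; I=3, D=e−e_prev=-7; u=1/4·(-2)+0·3+3/4·(-7)=-5.75; next y=-4/5·5+1·(-5.75)=-9.75
n=2: y=-9.75, sp=3, e=sp−y=12.75; I=15.75, D=e−e_prev=14.75; u=1/4·12.75+0·15.75+3/4·14.75=14.25; next y=-4/5·(-9.75)+1·14.25=22.05
n=3: y=22.05, sp=3, e=sp−y=-19.05; I=-3.3, D=e−e_prev=-31.8; u=1/4·(-19.05)+0·(-3.3)+3/4·(-31.8)=-28.6125; next y=-4/5·22.05+1·(-28.6125)=-46.2525
n=4: y=-46.2525, sp=3, e=sp−y=49.2525; I=45.9525, D=e−e_prev=68.3025; u=1/4·49.2525+0·45.9525+3/4·68.3025=63.54; next y=-4/5·(-46.2525)+1·63.54=100.542
n=5: y=100.542, sp=3, e=sp−y=-97.542; I=-51.5895, D=e−e_prev=-146.7945; u=1/4·(-97.542)+0·(-51.5895)+3/4·(-146.7945)=-134.481375; next y=-4/5·100.542+1·(-134.481375)=-214.914975

0 5 5.000 0.000
1 3 -5.750 5.000
2 3 14.250 -9.750
3 3 -28.613 22.050
4 3 63.540 -46.253
5 3 -134.481 100.542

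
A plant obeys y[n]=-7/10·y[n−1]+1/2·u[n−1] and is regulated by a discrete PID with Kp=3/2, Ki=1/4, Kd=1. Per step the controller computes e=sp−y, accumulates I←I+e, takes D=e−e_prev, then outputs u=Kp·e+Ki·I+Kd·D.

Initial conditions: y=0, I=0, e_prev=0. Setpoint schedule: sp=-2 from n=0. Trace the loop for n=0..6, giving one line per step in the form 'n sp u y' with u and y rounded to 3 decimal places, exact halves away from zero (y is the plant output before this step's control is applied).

0 -2 -5.500 0.000
1 -2 3.563 -2.750
2 -2 -16.755 3.706
3 -2 28.639 -10.972
4 -2 -74.468 22.000
5 -2 157.747 -52.634
6 -2 -367.193 115.717

(exact arithmetic carried between steps; '≈' marks a value shown rounded to 6 d.p. or computed from one; I and e_prev carry over from the previous line; the table rounds u and y to 3 d.p., halves away from zero)
n=0: y=0, sp=-2, e=sp−y=-2; I=-2, D=e−e_prev=-2; u=3/2·(-2)+1/4·(-2)+1·(-2)=-5.5; next y=-7/10·0+1/2·(-5.5)=-2.75
n=1: y=-2.75, sp=-2, e=sp−y=0.75; I=-1.25, D=e−e_prev=2.75; u=3/2·0.75+1/4·(-1.25)+1·2.75=3.5625; next y=-7/10·(-2.75)+1/2·3.5625=3.70625
n=2: y=3.70625, sp=-2, e=sp−y=-5.70625; I=-6.95625, D=e−e_prev=-6.45625; u=3/2·(-5.70625)+1/4·(-6.95625)+1·(-6.45625)≈-16.754688; next y=-7/10·3.70625+1/2·(-16.754688)≈-10.971719
n=3: y≈-10.971719, sp=-2, e=sp−y≈8.971719; I≈2.015469, D=e−e_prev≈14.677969; u=3/2·8.971719+1/4·2.015469+1·14.677969≈28.639414; next y=-7/10·(-10.971719)+1/2·28.639414≈21.999910
n=4: y≈21.999910, sp=-2, e=sp−y≈-23.999910; I≈-21.984441, D=e−e_prev≈-32.971629; u=3/2·(-23.999910)+1/4·(-21.984441)+1·(-32.971629)≈-74.467604; next y=-7/10·21.999910+1/2·(-74.467604)≈-52.633739
n=5: y≈-52.633739, sp=-2, e=sp−y≈50.633739; I≈28.649298, D=e−e_prev≈74.633650; u=3/2·50.633739+1/4·28.649298+1·74.633650≈157.746583; next y=-7/10·(-52.633739)+1/2·157.746583≈115.716909
n=6: y≈115.716909, sp=-2, e=sp−y≈-117.716909; I≈-89.067611, D=e−e_prev≈-168.350648; u=3/2·(-117.716909)+1/4·(-89.067611)+1·(-168.350648)≈-367.192915; next y=-7/10·115.716909+1/2·(-367.192915)≈-264.598294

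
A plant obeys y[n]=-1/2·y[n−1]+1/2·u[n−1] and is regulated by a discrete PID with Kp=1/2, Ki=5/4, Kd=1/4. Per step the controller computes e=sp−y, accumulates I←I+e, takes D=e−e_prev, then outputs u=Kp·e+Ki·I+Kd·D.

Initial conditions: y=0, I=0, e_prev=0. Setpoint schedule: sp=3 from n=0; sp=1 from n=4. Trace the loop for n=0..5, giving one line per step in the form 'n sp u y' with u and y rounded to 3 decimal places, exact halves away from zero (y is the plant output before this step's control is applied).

0 3 6.000 0.000
1 3 3.000 3.000
2 3 9.750 0.000
3 3 3.000 4.875
4 1 9.500 -0.938
5 1 -1.344 5.219

(exact arithmetic carried between steps; '≈' marks a value shown rounded to 6 d.p. or computed from one; I and e_prev carry over from the previous line; the table rounds u and y to 3 d.p., halves away from zero)
n=0: y=0, sp=3, e=sp−y=3; I=3, D=e−e_prev=3; u=1/2·3+5/4·3+1/4·3=6; next y=-1/2·0+1/2·6=3
n=1: y=3, sp=3, e=sp−y=0; I=3, D=e−e_prev=-3; u=1/2·0+5/4·3+1/4·(-3)=3; next y=-1/2·3+1/2·3=0
n=2: y=0, sp=3, e=sp−y=3; I=6, D=e−e_prev=3; u=1/2·3+5/4·6+1/4·3=9.75; next y=-1/2·0+1/2·9.75=4.875
n=3: y=4.875, sp=3, e=sp−y=-1.875; I=4.125, D=e−e_prev=-4.875; u=1/2·(-1.875)+5/4·4.125+1/4·(-4.875)=3; next y=-1/2·4.875+1/2·3=-0.9375
n=4: y=-0.9375, sp=1, e=sp−y=1.9375; I=6.0625, D=e−e_prev=3.8125; u=1/2·1.9375+5/4·6.0625+1/4·3.8125=9.5; next y=-1/2·(-0.9375)+1/2·9.5=5.21875
n=5: y=5.21875, sp=1, e=sp−y=-4.21875; I=1.84375, D=e−e_prev=-6.15625; u=1/2·(-4.21875)+5/4·1.84375+1/4·(-6.15625)=-1.34375; next y=-1/2·5.21875+1/2·(-1.34375)=-3.28125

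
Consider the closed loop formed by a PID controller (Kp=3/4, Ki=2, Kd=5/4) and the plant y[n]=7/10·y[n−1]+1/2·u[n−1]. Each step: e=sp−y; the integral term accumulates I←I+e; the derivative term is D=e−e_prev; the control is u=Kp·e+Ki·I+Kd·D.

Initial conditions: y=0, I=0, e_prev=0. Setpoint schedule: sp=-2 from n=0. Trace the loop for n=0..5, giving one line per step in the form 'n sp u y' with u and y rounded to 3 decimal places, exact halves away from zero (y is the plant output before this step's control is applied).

(exact arithmetic carried between steps; '≈' marks a value shown rounded to 6 d.p. or computed from one; I and e_prev carry over from the previous line; the table rounds u and y to 3 d.p., halves away from zero)
n=0: y=0, sp=-2, e=sp−y=-2; I=-2, D=e−e_prev=-2; u=3/4·(-2)+2·(-2)+5/4·(-2)=-8; next y=7/10·0+1/2·(-8)=-4
n=1: y=-4, sp=-2, e=sp−y=2; I=0, D=e−e_prev=4; u=3/4·2+2·0+5/4·4=6.5; next y=7/10·(-4)+1/2·6.5=0.45
n=2: y=0.45, sp=-2, e=sp−y=-2.45; I=-2.45, D=e−e_prev=-4.45; u=3/4·(-2.45)+2·(-2.45)+5/4·(-4.45)=-12.3; next y=7/10·0.45+1/2·(-12.3)=-5.835
n=3: y=-5.835, sp=-2, e=sp−y=3.835; I=1.385, D=e−e_prev=6.285; u=3/4·3.835+2·1.385+5/4·6.285=13.5025; next y=7/10·(-5.835)+1/2·13.5025=2.66675
n=4: y=2.66675, sp=-2, e=sp−y=-4.66675; I=-3.28175, D=e−e_prev=-8.50175; u=3/4·(-4.66675)+2·(-3.28175)+5/4·(-8.50175)=-20.69075; next y=7/10·2.66675+1/2·(-20.69075)=-8.47865
n=5: y=-8.47865, sp=-2, e=sp−y=6.47865; I=3.1969, D=e−e_prev=11.1454; u=3/4·6.47865+2·3.1969+5/4·11.1454≈25.184538; next y=7/10·(-8.47865)+1/2·25.184538≈6.657214

0 -2 -8.000 0.000
1 -2 6.500 -4.000
2 -2 -12.300 0.450
3 -2 13.503 -5.835
4 -2 -20.691 2.667
5 -2 25.185 -8.479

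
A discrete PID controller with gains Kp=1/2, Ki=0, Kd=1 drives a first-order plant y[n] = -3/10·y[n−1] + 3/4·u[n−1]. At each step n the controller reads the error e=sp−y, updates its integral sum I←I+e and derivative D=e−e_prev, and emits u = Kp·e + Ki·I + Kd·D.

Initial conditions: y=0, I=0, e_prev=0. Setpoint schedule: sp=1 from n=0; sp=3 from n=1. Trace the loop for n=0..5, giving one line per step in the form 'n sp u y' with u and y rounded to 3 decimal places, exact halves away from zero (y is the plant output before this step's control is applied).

0 1 1.500 0.000
1 3 1.813 1.125
2 3 1.092 1.022
3 3 1.753 0.513
4 3 0.271 1.161
5 3 2.878 -0.145

(exact arithmetic carried between steps; '≈' marks a value shown rounded to 6 d.p. or computed from one; I and e_prev carry over from the previous line; the table rounds u and y to 3 d.p., halves away from zero)
n=0: y=0, sp=1, e=sp−y=1; I=1, D=e−e_prev=1; u=1/2·1+0·1+1·1=1.5; next y=-3/10·0+3/4·1.5=1.125
n=1: y=1.125, sp=3, e=sp−y=1.875; I=2.875, D=e−e_prev=0.875; u=1/2·1.875+0·2.875+1·0.875=1.8125; next y=-3/10·1.125+3/4·1.8125=1.021875
n=2: y=1.021875, sp=3, e=sp−y=1.978125; I=4.853125, D=e−e_prev=0.103125; u=1/2·1.978125+0·4.853125+1·0.103125≈1.092188; next y=-3/10·1.021875+3/4·1.092188≈0.512578
n=3: y≈0.512578, sp=3, e=sp−y≈2.487422; I≈7.340547, D=e−e_prev≈0.509297; u=1/2·2.487422+0·7.340547+1·0.509297≈1.753008; next y=-3/10·0.512578+3/4·1.753008≈1.160982
n=4: y≈1.160982, sp=3, e=sp−y≈1.839018; I≈9.179564, D=e−e_prev≈-0.648404; u=1/2·1.839018+0·9.179564+1·(-0.648404)≈0.271104; next y=-3/10·1.160982+3/4·0.271104≈-0.144966
n=5: y≈-0.144966, sp=3, e=sp−y≈3.144966; I≈12.324531, D=e−e_prev≈1.305949; u=1/2·3.144966+0·12.324531+1·1.305949≈2.878432; next y=-3/10·(-0.144966)+3/4·2.878432≈2.202314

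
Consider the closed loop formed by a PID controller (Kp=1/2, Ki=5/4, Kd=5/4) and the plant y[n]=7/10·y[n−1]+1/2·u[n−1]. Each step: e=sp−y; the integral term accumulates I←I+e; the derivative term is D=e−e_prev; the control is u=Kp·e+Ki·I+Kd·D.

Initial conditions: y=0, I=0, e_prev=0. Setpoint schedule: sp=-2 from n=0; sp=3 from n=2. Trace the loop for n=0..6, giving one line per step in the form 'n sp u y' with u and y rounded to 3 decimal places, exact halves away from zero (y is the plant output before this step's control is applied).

(exact arithmetic carried between steps; '≈' marks a value shown rounded to 6 d.p. or computed from one; I and e_prev carry over from the previous line; the table rounds u and y to 3 d.p., halves away from zero)
n=0: y=0, sp=-2, e=sp−y=-2; I=-2, D=e−e_prev=-2; u=1/2·(-2)+5/4·(-2)+5/4·(-2)=-6; next y=7/10·0+1/2·(-6)=-3
n=1: y=-3, sp=-2, e=sp−y=1; I=-1, D=e−e_prev=3; u=1/2·1+5/4·(-1)+5/4·3=3; next y=7/10·(-3)+1/2·3=-0.6
n=2: y=-0.6, sp=3, e=sp−y=3.6; I=2.6, D=e−e_prev=2.6; u=1/2·3.6+5/4·2.6+5/4·2.6=8.3; next y=7/10·(-0.6)+1/2·8.3=3.73
n=3: y=3.73, sp=3, e=sp−y=-0.73; I=1.87, D=e−e_prev=-4.33; u=1/2·(-0.73)+5/4·1.87+5/4·(-4.33)=-3.44; next y=7/10·3.73+1/2·(-3.44)=0.891
n=4: y=0.891, sp=3, e=sp−y=2.109; I=3.979, D=e−e_prev=2.839; u=1/2·2.109+5/4·3.979+5/4·2.839=9.577; next y=7/10·0.891+1/2·9.577=5.4122
n=5: y=5.4122, sp=3, e=sp−y=-2.4122; I=1.5668, D=e−e_prev=-4.5212; u=1/2·(-2.4122)+5/4·1.5668+5/4·(-4.5212)=-4.8991; next y=7/10·5.4122+1/2·(-4.8991)=1.33899
n=6: y=1.33899, sp=3, e=sp−y=1.66101; I=3.22781, D=e−e_prev=4.07321; u=1/2·1.66101+5/4·3.22781+5/4·4.07321=9.95678; next y=7/10·1.33899+1/2·9.95678=5.915683

0 -2 -6.000 0.000
1 -2 3.000 -3.000
2 3 8.300 -0.600
3 3 -3.440 3.730
4 3 9.577 0.891
5 3 -4.899 5.412
6 3 9.957 1.339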